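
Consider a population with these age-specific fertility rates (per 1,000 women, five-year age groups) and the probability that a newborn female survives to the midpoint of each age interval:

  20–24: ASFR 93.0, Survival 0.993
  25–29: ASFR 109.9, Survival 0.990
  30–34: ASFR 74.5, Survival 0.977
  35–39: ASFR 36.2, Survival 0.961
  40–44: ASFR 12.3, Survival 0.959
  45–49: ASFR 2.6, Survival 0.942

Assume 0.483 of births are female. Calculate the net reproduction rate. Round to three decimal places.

0.780

Proportion female at birth = 0.483.
Survival-weighted fertility by age (5·fₓ·Sₓ):
  20–24: 5 × 93.0/1000 × 0.993 = 0.46175
  25–29: 5 × 109.9/1000 × 0.990 = 0.54401
  30–34: 5 × 74.5/1000 × 0.977 = 0.36393
  35–39: 5 × 36.2/1000 × 0.961 = 0.17394
  40–44: 5 × 12.3/1000 × 0.959 = 0.05898
  45–49: 5 × 2.6/1000 × 0.942 = 0.01225
Sum = 1.61486
NRR = 0.483 × 1.61486 = 0.77998
With NRR below 1 the population is below replacement fertility.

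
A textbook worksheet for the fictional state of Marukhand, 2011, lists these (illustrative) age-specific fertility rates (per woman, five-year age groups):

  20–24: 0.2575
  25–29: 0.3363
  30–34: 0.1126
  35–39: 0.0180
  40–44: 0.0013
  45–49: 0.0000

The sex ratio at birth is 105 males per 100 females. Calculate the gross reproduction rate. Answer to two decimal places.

Proportion female at birth = 100 / (100 + 105) = 0.48780.
Sum of ASFRs = 0.2575 + 0.3363 + 0.1126 + 0.0180 + 0.0013 + 0.0000 = 0.7257
TFR = 5 × 0.7257 = 3.6285
GRR = 0.48780 × 3.6285 = 1.76998

1.77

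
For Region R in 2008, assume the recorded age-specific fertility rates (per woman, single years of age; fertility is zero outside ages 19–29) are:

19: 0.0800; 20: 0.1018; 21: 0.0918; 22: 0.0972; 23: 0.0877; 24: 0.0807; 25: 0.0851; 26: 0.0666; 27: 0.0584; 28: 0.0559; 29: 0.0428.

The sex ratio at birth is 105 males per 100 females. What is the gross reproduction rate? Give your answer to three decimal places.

Proportion female at birth = 100 / (100 + 105) = 0.48780.
Sum of ASFRs = 0.0800 + 0.1018 + 0.0918 + 0.0972 + 0.0877 + 0.0807 + 0.0851 + 0.0666 + 0.0584 + 0.0559 + 0.0428 = 0.8480
TFR = 0.848
GRR = 0.48780 × 0.848 = 0.41365

0.414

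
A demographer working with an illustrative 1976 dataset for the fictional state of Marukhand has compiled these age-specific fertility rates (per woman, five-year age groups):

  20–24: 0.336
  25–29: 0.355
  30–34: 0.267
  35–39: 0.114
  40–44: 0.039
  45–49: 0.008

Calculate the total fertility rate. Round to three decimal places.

Sum of ASFRs = 0.336 + 0.355 + 0.267 + 0.114 + 0.039 + 0.008 = 1.119
TFR = 5 × 1.119 = 5.595

5.595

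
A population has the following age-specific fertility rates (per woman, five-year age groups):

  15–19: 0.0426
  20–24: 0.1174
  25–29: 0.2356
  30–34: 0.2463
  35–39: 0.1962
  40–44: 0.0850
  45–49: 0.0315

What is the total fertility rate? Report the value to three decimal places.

Sum of ASFRs = 0.0426 + 0.1174 + 0.2356 + 0.2463 + 0.1962 + 0.0850 + 0.0315 = 0.9546
TFR = 5 × 0.9546 = 4.773

4.773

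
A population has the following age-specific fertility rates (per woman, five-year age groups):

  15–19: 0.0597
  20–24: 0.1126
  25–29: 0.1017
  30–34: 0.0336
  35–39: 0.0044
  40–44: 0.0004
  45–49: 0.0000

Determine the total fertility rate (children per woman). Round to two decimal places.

1.56

Sum of ASFRs = 0.0597 + 0.1126 + 0.1017 + 0.0336 + 0.0044 + 0.0004 + 0.0000 = 0.3124
TFR = 5 × 0.3124 = 1.562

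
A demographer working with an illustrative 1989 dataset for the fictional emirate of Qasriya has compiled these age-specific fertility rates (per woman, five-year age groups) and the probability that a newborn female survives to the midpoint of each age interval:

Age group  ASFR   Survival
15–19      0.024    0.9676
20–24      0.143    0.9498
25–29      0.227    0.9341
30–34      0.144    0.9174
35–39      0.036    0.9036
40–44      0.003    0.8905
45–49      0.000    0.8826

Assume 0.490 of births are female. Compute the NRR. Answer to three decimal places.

1.319

Proportion female at birth = 0.490.
Each age group contributes 5 × ASFR × survival:
  15–19: 5 × 0.024 × 0.9676 = 0.11611
  20–24: 5 × 0.143 × 0.9498 = 0.67911
  25–29: 5 × 0.227 × 0.9341 = 1.06020
  30–34: 5 × 0.144 × 0.9174 = 0.66053
  35–39: 5 × 0.036 × 0.9036 = 0.16265
  40–44: 5 × 0.003 × 0.8905 = 0.01336
  45–49: 5 × 0.000 × 0.8826 = 0.00000
Sum = 2.69196
NRR = 0.490 × 2.69196 = 1.31906
With NRR above 1 the population is above replacement fertility.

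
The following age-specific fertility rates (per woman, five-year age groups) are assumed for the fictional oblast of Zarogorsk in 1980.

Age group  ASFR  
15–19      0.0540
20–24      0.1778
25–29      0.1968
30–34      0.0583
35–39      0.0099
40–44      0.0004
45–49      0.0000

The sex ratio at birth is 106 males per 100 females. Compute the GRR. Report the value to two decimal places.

Proportion female at birth = 100 / (100 + 106) = 0.48544.
Sum of ASFRs = 0.0540 + 0.1778 + 0.1968 + 0.0583 + 0.0099 + 0.0004 + 0.0000 = 0.4972
TFR = 5 × 0.4972 = 2.486
GRR = 0.48544 × 2.486 = 1.20680

1.21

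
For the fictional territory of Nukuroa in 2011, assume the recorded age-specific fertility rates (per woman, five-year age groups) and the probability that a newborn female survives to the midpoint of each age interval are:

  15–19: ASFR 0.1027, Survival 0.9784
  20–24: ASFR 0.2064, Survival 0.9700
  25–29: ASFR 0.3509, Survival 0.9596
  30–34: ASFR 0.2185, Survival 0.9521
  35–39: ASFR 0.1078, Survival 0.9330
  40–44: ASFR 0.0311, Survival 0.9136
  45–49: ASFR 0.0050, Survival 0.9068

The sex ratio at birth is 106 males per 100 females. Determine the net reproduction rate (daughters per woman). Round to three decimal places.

2.376

Proportion female at birth = 100 / (100 + 106) = 0.48544.
Weighting each age-specific rate by interval width and survival:
  15–19: 5 × 0.1027 × 0.9784 = 0.50241
  20–24: 5 × 0.2064 × 0.9700 = 1.00104
  25–29: 5 × 0.3509 × 0.9596 = 1.68362
  30–34: 5 × 0.2185 × 0.9521 = 1.04017
  35–39: 5 × 0.1078 × 0.9330 = 0.50289
  40–44: 5 × 0.0311 × 0.9136 = 0.14206
  45–49: 5 × 0.0050 × 0.9068 = 0.02267
Sum = 4.89486
NRR = 0.48544 × 4.89486 = 2.37616
An NRR exceeding 1 indicates intrinsic growth under these rates.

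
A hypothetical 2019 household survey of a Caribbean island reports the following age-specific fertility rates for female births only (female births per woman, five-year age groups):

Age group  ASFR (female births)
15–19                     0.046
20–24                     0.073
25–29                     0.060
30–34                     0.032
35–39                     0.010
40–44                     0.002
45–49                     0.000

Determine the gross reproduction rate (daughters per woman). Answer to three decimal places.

1.115

Sum of female ASFRs = 0.046 + 0.073 + 0.060 + 0.032 + 0.010 + 0.002 + 0.000 = 0.223
GRR = 5 × 0.223 = 1.115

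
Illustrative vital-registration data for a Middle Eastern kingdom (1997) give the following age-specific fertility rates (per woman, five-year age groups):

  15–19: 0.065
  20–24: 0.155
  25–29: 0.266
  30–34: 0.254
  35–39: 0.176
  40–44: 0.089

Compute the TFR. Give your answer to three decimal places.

Sum of ASFRs = 0.065 + 0.155 + 0.266 + 0.254 + 0.176 + 0.089 = 1.005
TFR = 5 × 1.005 = 5.025

5.025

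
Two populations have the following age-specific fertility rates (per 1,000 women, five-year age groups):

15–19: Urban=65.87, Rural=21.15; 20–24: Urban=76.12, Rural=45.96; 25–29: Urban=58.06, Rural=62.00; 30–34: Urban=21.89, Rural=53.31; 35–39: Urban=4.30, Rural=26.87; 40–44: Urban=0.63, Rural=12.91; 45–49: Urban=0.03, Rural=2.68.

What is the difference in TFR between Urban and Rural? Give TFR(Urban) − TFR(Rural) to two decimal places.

0.01

Urban:
  Sum of ASFRs = 65.87 + 76.12 + 58.06 + 21.89 + 4.30 + 0.63 + 0.03 = 226.90
  TFR = 5 × 226.90 / 1000 = 1.1345
Rural:
  Sum of ASFRs = 21.15 + 45.96 + 62.00 + 53.31 + 26.87 + 12.91 + 2.68 = 224.88
  TFR = 5 × 224.88 / 1000 = 1.1244
Difference = 1.1345 − 1.1244 = 0.0101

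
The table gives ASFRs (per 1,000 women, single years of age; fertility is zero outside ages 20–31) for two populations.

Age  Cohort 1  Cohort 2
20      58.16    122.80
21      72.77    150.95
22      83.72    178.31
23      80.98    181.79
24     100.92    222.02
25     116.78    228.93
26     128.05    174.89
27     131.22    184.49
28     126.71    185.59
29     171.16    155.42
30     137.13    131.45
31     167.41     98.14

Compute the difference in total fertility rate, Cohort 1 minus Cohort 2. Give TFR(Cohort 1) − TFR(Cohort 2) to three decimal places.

-0.640

Cohort 1:
  Sum of ASFRs = 58.16 + 72.77 + 83.72 + 80.98 + 100.92 + 116.78 + 128.05 + 131.22 + 126.71 + 171.16 + 137.13 + 167.41 = 1375.01
  TFR = 1375.01 / 1000 = 1.37501
Cohort 2:
  Sum of ASFRs = 122.80 + 150.95 + 178.31 + 181.79 + 222.02 + 228.93 + 174.89 + 184.49 + 185.59 + 155.42 + 131.45 + 98.14 = 2014.78
  TFR = 2014.78 / 1000 = 2.01478
Difference = 1.37501 − 2.01478 = -0.63977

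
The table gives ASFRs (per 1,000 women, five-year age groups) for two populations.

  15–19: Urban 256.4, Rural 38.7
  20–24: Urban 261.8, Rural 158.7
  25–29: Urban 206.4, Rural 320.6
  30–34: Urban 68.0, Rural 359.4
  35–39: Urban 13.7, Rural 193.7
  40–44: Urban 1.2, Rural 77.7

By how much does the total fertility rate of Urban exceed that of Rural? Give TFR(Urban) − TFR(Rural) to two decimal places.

-1.71

Urban:
  Sum of ASFRs = 256.4 + 261.8 + 206.4 + 68.0 + 13.7 + 1.2 = 807.5
  TFR = 5 × 807.5 / 1000 = 4.0375
Rural:
  Sum of ASFRs = 38.7 + 158.7 + 320.6 + 359.4 + 193.7 + 77.7 = 1148.8
  TFR = 5 × 1148.8 / 1000 = 5.744
Difference = 4.0375 − 5.744 = -1.7065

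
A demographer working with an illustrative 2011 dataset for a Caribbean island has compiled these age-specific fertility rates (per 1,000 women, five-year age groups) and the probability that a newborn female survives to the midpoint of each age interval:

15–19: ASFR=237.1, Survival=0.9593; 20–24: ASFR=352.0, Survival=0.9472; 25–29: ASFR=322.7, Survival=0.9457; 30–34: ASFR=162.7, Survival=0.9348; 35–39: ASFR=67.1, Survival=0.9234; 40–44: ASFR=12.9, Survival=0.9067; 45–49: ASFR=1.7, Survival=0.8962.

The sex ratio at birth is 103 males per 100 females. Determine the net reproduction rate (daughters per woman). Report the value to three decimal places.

2.693

Proportion female at birth = 100 / (100 + 103) = 0.49261.
Weighting each age-specific rate by interval width and survival:
  15–19: 5 × 237.1/1000 × 0.9593 = 1.13725
  20–24: 5 × 352.0/1000 × 0.9472 = 1.66707
  25–29: 5 × 322.7/1000 × 0.9457 = 1.52589
  30–34: 5 × 162.7/1000 × 0.9348 = 0.76046
  35–39: 5 × 67.1/1000 × 0.9234 = 0.30980
  40–44: 5 × 12.9/1000 × 0.9067 = 0.05848
  45–49: 5 × 1.7/1000 × 0.8962 = 0.00762
Sum = 5.46657
NRR = 0.49261 × 5.46657 = 2.69289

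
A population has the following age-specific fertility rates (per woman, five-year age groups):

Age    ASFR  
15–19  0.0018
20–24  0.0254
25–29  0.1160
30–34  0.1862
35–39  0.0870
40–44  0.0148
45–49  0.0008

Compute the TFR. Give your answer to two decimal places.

2.16

Sum of ASFRs = 0.0018 + 0.0254 + 0.1160 + 0.1862 + 0.0870 + 0.0148 + 0.0008 = 0.4320
TFR = 5 × 0.4320 = 2.16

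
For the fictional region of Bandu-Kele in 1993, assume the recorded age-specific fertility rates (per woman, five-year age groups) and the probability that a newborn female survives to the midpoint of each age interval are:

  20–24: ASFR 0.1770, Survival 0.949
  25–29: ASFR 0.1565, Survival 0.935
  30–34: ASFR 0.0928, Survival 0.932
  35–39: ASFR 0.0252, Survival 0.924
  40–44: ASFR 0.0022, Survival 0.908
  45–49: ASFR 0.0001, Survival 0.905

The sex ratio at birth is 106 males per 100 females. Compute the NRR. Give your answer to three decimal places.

Proportion female at birth = 100 / (100 + 106) = 0.48544.
Each age group contributes 5 × ASFR × survival:
  20–24: 5 × 0.1770 × 0.949 = 0.83987
  25–29: 5 × 0.1565 × 0.935 = 0.73164
  30–34: 5 × 0.0928 × 0.932 = 0.43245
  35–39: 5 × 0.0252 × 0.924 = 0.11642
  40–44: 5 × 0.0022 × 0.908 = 0.00999
  45–49: 5 × 0.0001 × 0.905 = 0.00045
Sum = 2.13082
NRR = 0.48544 × 2.13082 = 1.03439
An NRR exceeding 1 indicates intrinsic growth under these rates.

1.034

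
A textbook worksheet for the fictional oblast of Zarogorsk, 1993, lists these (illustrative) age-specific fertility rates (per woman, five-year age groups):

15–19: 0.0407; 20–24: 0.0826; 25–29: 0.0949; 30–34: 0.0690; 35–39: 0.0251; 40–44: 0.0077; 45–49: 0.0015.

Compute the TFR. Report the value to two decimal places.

Sum of ASFRs = 0.0407 + 0.0826 + 0.0949 + 0.0690 + 0.0251 + 0.0077 + 0.0015 = 0.3215
TFR = 5 × 0.3215 = 1.6075

1.61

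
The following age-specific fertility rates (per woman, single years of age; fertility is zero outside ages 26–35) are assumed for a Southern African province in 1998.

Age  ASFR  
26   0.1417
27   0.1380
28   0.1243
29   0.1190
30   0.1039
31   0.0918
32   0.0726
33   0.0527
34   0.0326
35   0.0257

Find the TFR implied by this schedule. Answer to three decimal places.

0.902

Sum of ASFRs = 0.1417 + 0.1380 + 0.1243 + 0.1190 + 0.1039 + 0.0918 + 0.0726 + 0.0527 + 0.0326 + 0.0257 = 0.9023
TFR = 0.9023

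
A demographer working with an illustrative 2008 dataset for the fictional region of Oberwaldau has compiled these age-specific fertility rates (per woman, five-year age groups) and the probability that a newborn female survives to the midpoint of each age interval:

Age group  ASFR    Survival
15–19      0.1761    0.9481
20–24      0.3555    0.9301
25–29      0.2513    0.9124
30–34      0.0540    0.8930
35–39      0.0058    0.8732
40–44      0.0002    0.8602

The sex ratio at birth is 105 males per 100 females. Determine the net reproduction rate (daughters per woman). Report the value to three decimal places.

1.903

Proportion female at birth = 100 / (100 + 105) = 0.48780.
Survival-weighted fertility by age (5·fₓ·Sₓ):
  15–19: 5 × 0.1761 × 0.9481 = 0.83480
  20–24: 5 × 0.3555 × 0.9301 = 1.65325
  25–29: 5 × 0.2513 × 0.9124 = 1.14643
  30–34: 5 × 0.0540 × 0.8930 = 0.24111
  35–39: 5 × 0.0058 × 0.8732 = 0.02532
  40–44: 5 × 0.0002 × 0.8602 = 0.00086
Sum = 3.90177
NRR = 0.48780 × 3.90177 = 1.90328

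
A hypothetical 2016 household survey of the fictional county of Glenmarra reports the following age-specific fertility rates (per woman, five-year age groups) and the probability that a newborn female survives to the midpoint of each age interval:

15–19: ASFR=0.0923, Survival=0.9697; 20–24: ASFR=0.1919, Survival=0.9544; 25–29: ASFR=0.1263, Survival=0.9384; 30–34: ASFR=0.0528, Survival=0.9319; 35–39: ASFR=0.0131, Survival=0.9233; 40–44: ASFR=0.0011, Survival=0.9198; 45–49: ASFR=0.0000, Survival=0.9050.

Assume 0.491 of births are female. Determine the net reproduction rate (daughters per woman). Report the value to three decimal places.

1.113

Proportion female at birth = 0.491.
Per-age-group product (5 × ASFR × survival probability):
  15–19: 5 × 0.0923 × 0.9697 = 0.44752
  20–24: 5 × 0.1919 × 0.9544 = 0.91575
  25–29: 5 × 0.1263 × 0.9384 = 0.59260
  30–34: 5 × 0.0528 × 0.9319 = 0.24602
  35–39: 5 × 0.0131 × 0.9233 = 0.06048
  40–44: 5 × 0.0011 × 0.9198 = 0.00506
  45–49: 5 × 0.0000 × 0.9050 = 0.00000
Sum = 2.26743
NRR = 0.491 × 2.26743 = 1.11331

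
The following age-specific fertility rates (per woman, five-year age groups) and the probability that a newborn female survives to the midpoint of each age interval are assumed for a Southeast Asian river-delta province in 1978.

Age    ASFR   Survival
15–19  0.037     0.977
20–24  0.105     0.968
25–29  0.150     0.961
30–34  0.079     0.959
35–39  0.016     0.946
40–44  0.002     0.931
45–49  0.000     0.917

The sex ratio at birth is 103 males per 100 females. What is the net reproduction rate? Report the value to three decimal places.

0.923

Proportion female at birth = 100 / (100 + 103) = 0.49261.
Survival-weighted fertility by age (5·fₓ·Sₓ):
  15–19: 5 × 0.037 × 0.977 = 0.18075
  20–24: 5 × 0.105 × 0.968 = 0.50820
  25–29: 5 × 0.150 × 0.961 = 0.72075
  30–34: 5 × 0.079 × 0.959 = 0.37881
  35–39: 5 × 0.016 × 0.946 = 0.07568
  40–44: 5 × 0.002 × 0.931 = 0.00931
  45–49: 5 × 0.000 × 0.917 = 0.00000
Sum = 1.87350
NRR = 0.49261 × 1.87350 = 0.92290
NRR < 1, so the cohort does not fully replace itself.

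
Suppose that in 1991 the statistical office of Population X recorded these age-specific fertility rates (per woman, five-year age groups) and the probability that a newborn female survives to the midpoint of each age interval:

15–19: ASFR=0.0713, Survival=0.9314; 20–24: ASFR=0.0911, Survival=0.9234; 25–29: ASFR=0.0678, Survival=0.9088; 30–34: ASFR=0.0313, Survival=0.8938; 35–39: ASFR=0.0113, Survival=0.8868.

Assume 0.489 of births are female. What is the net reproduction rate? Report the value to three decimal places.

0.612

Proportion female at birth = 0.489.
Each age group contributes 5 × ASFR × survival:
  15–19: 5 × 0.0713 × 0.9314 = 0.33204
  20–24: 5 × 0.0911 × 0.9234 = 0.42061
  25–29: 5 × 0.0678 × 0.9088 = 0.30808
  30–34: 5 × 0.0313 × 0.8938 = 0.13988
  35–39: 5 × 0.0113 × 0.8868 = 0.05010
Sum = 1.25071
NRR = 0.489 × 1.25071 = 0.61160
NRR < 1, so the cohort does not fully replace itself.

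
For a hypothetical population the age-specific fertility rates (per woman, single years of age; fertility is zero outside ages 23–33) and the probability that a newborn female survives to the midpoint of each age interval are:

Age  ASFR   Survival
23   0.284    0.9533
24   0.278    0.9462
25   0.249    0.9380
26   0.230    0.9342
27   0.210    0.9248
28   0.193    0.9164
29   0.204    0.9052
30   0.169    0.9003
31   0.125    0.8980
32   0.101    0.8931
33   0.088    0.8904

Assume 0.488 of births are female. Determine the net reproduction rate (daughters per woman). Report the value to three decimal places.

Proportion female at birth = 0.488.
Per-age-group product (1 × ASFR × survival probability):
  23: 1 × 0.284 × 0.9533 = 0.27074
  24: 1 × 0.278 × 0.9462 = 0.26304
  25: 1 × 0.249 × 0.9380 = 0.23356
  26: 1 × 0.230 × 0.9342 = 0.21487
  27: 1 × 0.210 × 0.9248 = 0.19421
  28: 1 × 0.193 × 0.9164 = 0.17687
  29: 1 × 0.204 × 0.9052 = 0.18466
  30: 1 × 0.169 × 0.9003 = 0.15215
  31: 1 × 0.125 × 0.8980 = 0.11225
  32: 1 × 0.101 × 0.8931 = 0.09020
  33: 1 × 0.088 × 0.8904 = 0.07836
Sum = 1.97091
NRR = 0.488 × 1.97091 = 0.96180
With NRR below 1 the population is below replacement fertility.

0.962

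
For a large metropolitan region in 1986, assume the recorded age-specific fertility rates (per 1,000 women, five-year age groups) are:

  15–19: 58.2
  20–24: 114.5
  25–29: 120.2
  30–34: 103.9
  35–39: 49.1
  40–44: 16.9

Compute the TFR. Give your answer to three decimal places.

2.314

Sum of ASFRs = 58.2 + 114.5 + 120.2 + 103.9 + 49.1 + 16.9 = 462.8
TFR = 5 × 462.8 / 1000 = 2.314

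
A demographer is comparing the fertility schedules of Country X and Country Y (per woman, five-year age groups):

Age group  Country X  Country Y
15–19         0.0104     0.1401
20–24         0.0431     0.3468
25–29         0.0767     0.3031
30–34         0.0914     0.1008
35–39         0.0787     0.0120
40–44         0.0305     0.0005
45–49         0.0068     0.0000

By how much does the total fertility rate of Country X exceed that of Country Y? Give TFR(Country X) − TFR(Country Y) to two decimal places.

-2.83

Country X:
  Sum of ASFRs = 0.0104 + 0.0431 + 0.0767 + 0.0914 + 0.0787 + 0.0305 + 0.0068 = 0.3376
  TFR = 5 × 0.3376 = 1.688
Country Y:
  Sum of ASFRs = 0.1401 + 0.3468 + 0.3031 + 0.1008 + 0.0120 + 0.0005 + 0.0000 = 0.9033
  TFR = 5 × 0.9033 = 4.5165
Difference = 1.688 − 4.5165 = -2.8285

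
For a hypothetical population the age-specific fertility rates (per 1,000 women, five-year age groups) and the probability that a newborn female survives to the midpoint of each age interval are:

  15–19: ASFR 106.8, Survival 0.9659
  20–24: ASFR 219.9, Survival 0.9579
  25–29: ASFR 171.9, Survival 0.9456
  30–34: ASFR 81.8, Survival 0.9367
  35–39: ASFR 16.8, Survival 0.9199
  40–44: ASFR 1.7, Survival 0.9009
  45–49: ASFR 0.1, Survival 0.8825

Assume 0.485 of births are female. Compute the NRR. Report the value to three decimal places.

Proportion female at birth = 0.485.
Weighting each age-specific rate by interval width and survival:
  15–19: 5 × 106.8/1000 × 0.9659 = 0.51579
  20–24: 5 × 219.9/1000 × 0.9579 = 1.05321
  25–29: 5 × 171.9/1000 × 0.9456 = 0.81274
  30–34: 5 × 81.8/1000 × 0.9367 = 0.38311
  35–39: 5 × 16.8/1000 × 0.9199 = 0.07727
  40–44: 5 × 1.7/1000 × 0.9009 = 0.00766
  45–49: 5 × 0.1/1000 × 0.8825 = 0.00044
Sum = 2.85022
NRR = 0.485 × 2.85022 = 1.38236
An NRR exceeding 1 indicates intrinsic growth under these rates.

1.382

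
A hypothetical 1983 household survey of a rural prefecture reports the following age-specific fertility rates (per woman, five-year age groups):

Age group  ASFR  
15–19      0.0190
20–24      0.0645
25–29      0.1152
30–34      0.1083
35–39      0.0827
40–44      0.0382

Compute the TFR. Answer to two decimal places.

2.14

Sum of ASFRs = 0.0190 + 0.0645 + 0.1152 + 0.1083 + 0.0827 + 0.0382 = 0.4279
TFR = 5 × 0.4279 = 2.1395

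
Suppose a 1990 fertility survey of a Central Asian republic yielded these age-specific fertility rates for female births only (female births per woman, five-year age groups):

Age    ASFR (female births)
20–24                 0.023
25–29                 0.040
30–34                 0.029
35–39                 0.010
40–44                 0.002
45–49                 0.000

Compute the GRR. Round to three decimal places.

0.520

Sum of female ASFRs = 0.023 + 0.040 + 0.029 + 0.010 + 0.002 + 0.000 = 0.104
GRR = 5 × 0.104 = 0.52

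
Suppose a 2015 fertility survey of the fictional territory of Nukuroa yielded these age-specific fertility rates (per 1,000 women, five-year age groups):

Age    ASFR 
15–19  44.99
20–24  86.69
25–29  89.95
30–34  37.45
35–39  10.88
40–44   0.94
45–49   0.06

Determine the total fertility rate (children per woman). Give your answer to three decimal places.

1.355

Sum of ASFRs = 44.99 + 86.69 + 89.95 + 37.45 + 10.88 + 0.94 + 0.06 = 270.96
TFR = 5 × 270.96 / 1000 = 1.3548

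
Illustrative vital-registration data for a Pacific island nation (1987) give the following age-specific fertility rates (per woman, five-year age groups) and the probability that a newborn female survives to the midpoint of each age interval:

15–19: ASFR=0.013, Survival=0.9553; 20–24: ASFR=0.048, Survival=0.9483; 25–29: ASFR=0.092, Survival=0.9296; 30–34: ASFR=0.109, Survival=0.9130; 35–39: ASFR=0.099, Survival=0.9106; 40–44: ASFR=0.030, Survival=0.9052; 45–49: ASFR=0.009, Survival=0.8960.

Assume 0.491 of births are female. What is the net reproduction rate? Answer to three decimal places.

Proportion female at birth = 0.491.
Survival-weighted fertility by age (5·fₓ·Sₓ):
  15–19: 5 × 0.013 × 0.9553 = 0.06209
  20–24: 5 × 0.048 × 0.9483 = 0.22759
  25–29: 5 × 0.092 × 0.9296 = 0.42762
  30–34: 5 × 0.109 × 0.9130 = 0.49759
  35–39: 5 × 0.099 × 0.9106 = 0.45075
  40–44: 5 × 0.030 × 0.9052 = 0.13578
  45–49: 5 × 0.009 × 0.8960 = 0.04032
Sum = 1.84174
NRR = 0.491 × 1.84174 = 0.90429

0.904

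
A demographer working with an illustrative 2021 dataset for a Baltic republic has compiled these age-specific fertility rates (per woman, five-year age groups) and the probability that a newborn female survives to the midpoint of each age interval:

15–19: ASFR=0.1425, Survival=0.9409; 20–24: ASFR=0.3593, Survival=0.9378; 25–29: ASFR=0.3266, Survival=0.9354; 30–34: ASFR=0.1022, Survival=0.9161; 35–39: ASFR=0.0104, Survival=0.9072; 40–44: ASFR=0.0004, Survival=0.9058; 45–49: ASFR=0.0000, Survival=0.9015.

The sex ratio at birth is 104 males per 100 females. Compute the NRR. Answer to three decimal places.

Proportion female at birth = 100 / (100 + 104) = 0.49020.
Weighting each age-specific rate by interval width and survival:
  15–19: 5 × 0.1425 × 0.9409 = 0.67039
  20–24: 5 × 0.3593 × 0.9378 = 1.68476
  25–29: 5 × 0.3266 × 0.9354 = 1.52751
  30–34: 5 × 0.1022 × 0.9161 = 0.46813
  35–39: 5 × 0.0104 × 0.9072 = 0.04717
  40–44: 5 × 0.0004 × 0.9058 = 0.00181
  45–49: 5 × 0.0000 × 0.9015 = 0.00000
Sum = 4.39977
NRR = 0.49020 × 4.39977 = 2.15677
With NRR above 1 the population is above replacement fertility.

2.157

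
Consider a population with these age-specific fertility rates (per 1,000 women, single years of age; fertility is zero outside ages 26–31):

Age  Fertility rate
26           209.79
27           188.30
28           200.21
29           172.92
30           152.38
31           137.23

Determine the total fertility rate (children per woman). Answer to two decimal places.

1.06

Sum of ASFRs = 209.79 + 188.30 + 200.21 + 172.92 + 152.38 + 137.23 = 1060.83
TFR = 1060.83 / 1000 = 1.06083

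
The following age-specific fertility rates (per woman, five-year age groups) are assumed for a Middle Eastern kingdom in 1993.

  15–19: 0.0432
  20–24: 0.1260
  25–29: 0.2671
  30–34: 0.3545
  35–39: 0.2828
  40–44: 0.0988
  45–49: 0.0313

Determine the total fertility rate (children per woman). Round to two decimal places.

6.02

Sum of ASFRs = 0.0432 + 0.1260 + 0.2671 + 0.3545 + 0.2828 + 0.0988 + 0.0313 = 1.2037
TFR = 5 × 1.2037 = 6.0185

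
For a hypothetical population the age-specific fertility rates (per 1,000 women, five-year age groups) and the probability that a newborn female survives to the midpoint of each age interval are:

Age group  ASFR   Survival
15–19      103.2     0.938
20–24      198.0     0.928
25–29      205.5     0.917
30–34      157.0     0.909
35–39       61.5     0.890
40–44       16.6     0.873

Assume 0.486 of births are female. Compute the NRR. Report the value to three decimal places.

1.655

Proportion female at birth = 0.486.
Each age group contributes 5 × ASFR × survival:
  15–19: 5 × 103.2/1000 × 0.938 = 0.48401
  20–24: 5 × 198.0/1000 × 0.928 = 0.91872
  25–29: 5 × 205.5/1000 × 0.917 = 0.94222
  30–34: 5 × 157.0/1000 × 0.909 = 0.71357
  35–39: 5 × 61.5/1000 × 0.890 = 0.27368
  40–44: 5 × 16.6/1000 × 0.873 = 0.07246
Sum = 3.40466
NRR = 0.486 × 3.40466 = 1.65466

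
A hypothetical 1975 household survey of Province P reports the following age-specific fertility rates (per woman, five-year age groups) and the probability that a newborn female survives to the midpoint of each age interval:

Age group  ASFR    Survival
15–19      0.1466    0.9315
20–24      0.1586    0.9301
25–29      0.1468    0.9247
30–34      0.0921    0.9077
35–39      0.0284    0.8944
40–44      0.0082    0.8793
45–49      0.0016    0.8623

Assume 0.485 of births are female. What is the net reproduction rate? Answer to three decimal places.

Proportion female at birth = 0.485.
Each age group contributes 5 × ASFR × survival:
  15–19: 5 × 0.1466 × 0.9315 = 0.68279
  20–24: 5 × 0.1586 × 0.9301 = 0.73757
  25–29: 5 × 0.1468 × 0.9247 = 0.67873
  30–34: 5 × 0.0921 × 0.9077 = 0.41800
  35–39: 5 × 0.0284 × 0.8944 = 0.12700
  40–44: 5 × 0.0082 × 0.8793 = 0.03605
  45–49: 5 × 0.0016 × 0.8623 = 0.00690
Sum = 2.68704
NRR = 0.485 × 2.68704 = 1.30321

1.303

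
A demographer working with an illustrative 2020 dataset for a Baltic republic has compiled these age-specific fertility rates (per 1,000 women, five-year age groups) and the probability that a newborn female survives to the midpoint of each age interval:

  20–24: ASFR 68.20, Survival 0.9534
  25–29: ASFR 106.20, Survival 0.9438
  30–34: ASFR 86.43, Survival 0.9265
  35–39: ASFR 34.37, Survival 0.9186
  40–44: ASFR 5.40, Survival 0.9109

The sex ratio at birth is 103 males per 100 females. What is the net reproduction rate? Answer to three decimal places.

Proportion female at birth = 100 / (100 + 103) = 0.49261.
Each age group contributes 5 × ASFR × survival:
  20–24: 5 × 68.20/1000 × 0.9534 = 0.32511
  25–29: 5 × 106.20/1000 × 0.9438 = 0.50116
  30–34: 5 × 86.43/1000 × 0.9265 = 0.40039
  35–39: 5 × 34.37/1000 × 0.9186 = 0.15786
  40–44: 5 × 5.40/1000 × 0.9109 = 0.02459
Sum = 1.40911
NRR = 0.49261 × 1.40911 = 0.69414
NRR < 1, so the cohort does not fully replace itself.

0.694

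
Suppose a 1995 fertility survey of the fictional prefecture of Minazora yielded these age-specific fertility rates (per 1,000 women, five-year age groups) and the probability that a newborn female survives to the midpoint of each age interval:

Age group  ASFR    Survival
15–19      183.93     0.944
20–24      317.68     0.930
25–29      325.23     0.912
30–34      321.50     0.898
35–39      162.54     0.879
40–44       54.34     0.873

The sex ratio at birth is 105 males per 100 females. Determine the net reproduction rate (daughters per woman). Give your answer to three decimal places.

Proportion female at birth = 100 / (100 + 105) = 0.48780.
Weighting each age-specific rate by interval width and survival:
  15–19: 5 × 183.93/1000 × 0.944 = 0.86815
  20–24: 5 × 317.68/1000 × 0.930 = 1.47721
  25–29: 5 × 325.23/1000 × 0.912 = 1.48305
  30–34: 5 × 321.50/1000 × 0.898 = 1.44354
  35–39: 5 × 162.54/1000 × 0.879 = 0.71436
  40–44: 5 × 54.34/1000 × 0.873 = 0.23719
Sum = 6.22350
NRR = 0.48780 × 6.22350 = 3.03582

3.036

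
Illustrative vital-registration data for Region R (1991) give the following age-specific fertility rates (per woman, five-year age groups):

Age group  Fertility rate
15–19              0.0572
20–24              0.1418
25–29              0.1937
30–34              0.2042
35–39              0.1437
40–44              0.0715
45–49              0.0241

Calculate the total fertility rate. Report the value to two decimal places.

4.18

Sum of ASFRs = 0.0572 + 0.1418 + 0.1937 + 0.2042 + 0.1437 + 0.0715 + 0.0241 = 0.8362
TFR = 5 × 0.8362 = 4.181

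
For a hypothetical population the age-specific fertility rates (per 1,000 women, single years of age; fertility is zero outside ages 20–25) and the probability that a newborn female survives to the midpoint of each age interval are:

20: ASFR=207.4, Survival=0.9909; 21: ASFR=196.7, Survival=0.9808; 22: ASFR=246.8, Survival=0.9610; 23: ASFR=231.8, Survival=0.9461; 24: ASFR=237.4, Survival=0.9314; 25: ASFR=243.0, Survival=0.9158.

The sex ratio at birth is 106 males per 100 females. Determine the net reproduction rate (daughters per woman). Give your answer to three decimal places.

0.630

Proportion female at birth = 100 / (100 + 106) = 0.48544.
Each age group contributes 1 × ASFR × survival:
  20: 1 × 207.4/1000 × 0.9909 = 0.20551
  21: 1 × 196.7/1000 × 0.9808 = 0.19292
  22: 1 × 246.8/1000 × 0.9610 = 0.23717
  23: 1 × 231.8/1000 × 0.9461 = 0.21931
  24: 1 × 237.4/1000 × 0.9314 = 0.22111
  25: 1 × 243.0/1000 × 0.9158 = 0.22254
Sum = 1.29856
NRR = 0.48544 × 1.29856 = 0.63037
NRR < 1, so the cohort does not fully replace itself.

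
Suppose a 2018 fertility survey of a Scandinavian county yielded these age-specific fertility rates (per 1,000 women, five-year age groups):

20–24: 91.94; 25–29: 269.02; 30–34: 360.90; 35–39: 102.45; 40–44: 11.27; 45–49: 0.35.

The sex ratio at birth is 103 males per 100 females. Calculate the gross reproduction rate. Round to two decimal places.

2.06

Proportion female at birth = 100 / (100 + 103) = 0.49261.
Sum of ASFRs = 91.94 + 269.02 + 360.90 + 102.45 + 11.27 + 0.35 = 835.93
TFR = 5 × 835.93 / 1000 = 4.17965
GRR = 0.49261 × 4.17965 = 2.05894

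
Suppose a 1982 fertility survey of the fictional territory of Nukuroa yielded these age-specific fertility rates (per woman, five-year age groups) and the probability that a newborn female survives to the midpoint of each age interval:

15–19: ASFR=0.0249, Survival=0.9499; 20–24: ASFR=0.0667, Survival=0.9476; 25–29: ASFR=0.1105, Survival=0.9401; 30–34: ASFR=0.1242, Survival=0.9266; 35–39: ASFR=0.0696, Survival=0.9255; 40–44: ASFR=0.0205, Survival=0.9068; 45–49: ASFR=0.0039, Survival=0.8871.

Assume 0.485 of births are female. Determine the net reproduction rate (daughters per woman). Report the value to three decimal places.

0.951

Proportion female at birth = 0.485.
Per-age-group product (5 × ASFR × survival probability):
  15–19: 5 × 0.0249 × 0.9499 = 0.11826
  20–24: 5 × 0.0667 × 0.9476 = 0.31602
  25–29: 5 × 0.1105 × 0.9401 = 0.51941
  30–34: 5 × 0.1242 × 0.9266 = 0.57542
  35–39: 5 × 0.0696 × 0.9255 = 0.32207
  40–44: 5 × 0.0205 × 0.9068 = 0.09295
  45–49: 5 × 0.0039 × 0.8871 = 0.01730
Sum = 1.96143
NRR = 0.485 × 1.96143 = 0.95129
NRR < 1, so the cohort does not fully replace itself.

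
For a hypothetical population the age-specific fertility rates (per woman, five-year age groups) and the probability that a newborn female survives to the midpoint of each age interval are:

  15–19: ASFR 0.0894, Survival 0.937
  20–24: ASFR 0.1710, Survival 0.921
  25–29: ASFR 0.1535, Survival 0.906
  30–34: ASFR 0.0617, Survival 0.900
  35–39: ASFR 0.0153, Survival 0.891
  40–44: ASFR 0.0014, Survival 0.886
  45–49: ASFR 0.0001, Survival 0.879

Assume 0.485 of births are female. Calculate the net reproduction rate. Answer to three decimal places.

1.093

Proportion female at birth = 0.485.
Survival-weighted fertility by age (5·fₓ·Sₓ):
  15–19: 5 × 0.0894 × 0.937 = 0.41884
  20–24: 5 × 0.1710 × 0.921 = 0.78746
  25–29: 5 × 0.1535 × 0.906 = 0.69536
  30–34: 5 × 0.0617 × 0.900 = 0.27765
  35–39: 5 × 0.0153 × 0.891 = 0.06816
  40–44: 5 × 0.0014 × 0.886 = 0.00620
  45–49: 5 × 0.0001 × 0.879 = 0.00044
Sum = 2.25411
NRR = 0.485 × 2.25411 = 1.09324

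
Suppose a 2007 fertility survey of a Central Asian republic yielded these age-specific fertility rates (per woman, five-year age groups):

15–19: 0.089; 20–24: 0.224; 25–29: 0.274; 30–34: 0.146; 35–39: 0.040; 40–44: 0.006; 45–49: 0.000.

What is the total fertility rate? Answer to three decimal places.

3.895

Sum of ASFRs = 0.089 + 0.224 + 0.274 + 0.146 + 0.040 + 0.006 + 0.000 = 0.779
TFR = 5 × 0.779 = 3.895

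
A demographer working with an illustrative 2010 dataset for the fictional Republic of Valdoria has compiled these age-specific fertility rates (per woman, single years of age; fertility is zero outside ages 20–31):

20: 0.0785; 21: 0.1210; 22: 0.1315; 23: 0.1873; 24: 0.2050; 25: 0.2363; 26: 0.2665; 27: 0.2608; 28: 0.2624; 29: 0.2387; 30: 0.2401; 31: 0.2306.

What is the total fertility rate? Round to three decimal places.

Sum of ASFRs = 0.0785 + 0.1210 + 0.1315 + 0.1873 + 0.2050 + 0.2363 + 0.2665 + 0.2608 + 0.2624 + 0.2387 + 0.2401 + 0.2306 = 2.4587
TFR = 2.4587

2.459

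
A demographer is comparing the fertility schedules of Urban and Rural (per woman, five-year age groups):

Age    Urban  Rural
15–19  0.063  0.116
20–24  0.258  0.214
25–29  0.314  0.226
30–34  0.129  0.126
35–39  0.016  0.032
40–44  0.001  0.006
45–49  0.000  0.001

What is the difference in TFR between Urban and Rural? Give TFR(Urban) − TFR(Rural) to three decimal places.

Urban:
  Sum of ASFRs = 0.063 + 0.258 + 0.314 + 0.129 + 0.016 + 0.001 + 0.000 = 0.781
  TFR = 5 × 0.781 = 3.905
Rural:
  Sum of ASFRs = 0.116 + 0.214 + 0.226 + 0.126 + 0.032 + 0.006 + 0.001 = 0.721
  TFR = 5 × 0.721 = 3.605
Difference = 3.905 − 3.605 = 0.3

0.300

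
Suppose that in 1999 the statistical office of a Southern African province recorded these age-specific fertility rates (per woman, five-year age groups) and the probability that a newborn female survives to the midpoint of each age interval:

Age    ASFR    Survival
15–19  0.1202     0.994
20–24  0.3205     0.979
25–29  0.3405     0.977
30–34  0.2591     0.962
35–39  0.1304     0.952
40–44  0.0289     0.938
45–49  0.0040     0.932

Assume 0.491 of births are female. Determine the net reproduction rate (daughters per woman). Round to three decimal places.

Proportion female at birth = 0.491.
Each age group contributes 5 × ASFR × survival:
  15–19: 5 × 0.1202 × 0.994 = 0.59739
  20–24: 5 × 0.3205 × 0.979 = 1.56885
  25–29: 5 × 0.3405 × 0.977 = 1.66334
  30–34: 5 × 0.2591 × 0.962 = 1.24627
  35–39: 5 × 0.1304 × 0.952 = 0.62070
  40–44: 5 × 0.0289 × 0.938 = 0.13554
  45–49: 5 × 0.0040 × 0.932 = 0.01864
Sum = 5.85073
NRR = 0.491 × 5.85073 = 2.87271
With NRR above 1 the population is above replacement fertility.

2.873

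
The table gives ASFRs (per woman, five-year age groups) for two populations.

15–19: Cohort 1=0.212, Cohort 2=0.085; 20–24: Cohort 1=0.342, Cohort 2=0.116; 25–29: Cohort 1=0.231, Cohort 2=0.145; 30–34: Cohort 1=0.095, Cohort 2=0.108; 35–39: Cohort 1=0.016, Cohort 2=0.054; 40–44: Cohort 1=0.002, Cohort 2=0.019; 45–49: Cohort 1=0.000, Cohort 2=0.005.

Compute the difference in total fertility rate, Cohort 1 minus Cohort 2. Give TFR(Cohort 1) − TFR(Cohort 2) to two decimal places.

1.83

Cohort 1:
  Sum of ASFRs = 0.212 + 0.342 + 0.231 + 0.095 + 0.016 + 0.002 + 0.000 = 0.898
  TFR = 5 × 0.898 = 4.49
Cohort 2:
  Sum of ASFRs = 0.085 + 0.116 + 0.145 + 0.108 + 0.054 + 0.019 + 0.005 = 0.532
  TFR = 5 × 0.532 = 2.66
Difference = 4.49 − 2.66 = 1.83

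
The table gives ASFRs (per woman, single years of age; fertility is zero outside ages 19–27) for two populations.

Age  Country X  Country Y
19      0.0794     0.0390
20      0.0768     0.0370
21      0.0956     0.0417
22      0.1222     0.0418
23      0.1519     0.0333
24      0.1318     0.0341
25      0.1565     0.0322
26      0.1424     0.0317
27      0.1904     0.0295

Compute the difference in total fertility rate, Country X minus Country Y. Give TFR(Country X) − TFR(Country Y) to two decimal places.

0.83

Country X:
  Sum of ASFRs = 0.0794 + 0.0768 + 0.0956 + 0.1222 + 0.1519 + 0.1318 + 0.1565 + 0.1424 + 0.1904 = 1.1470
  TFR = 1.147
Country Y:
  Sum of ASFRs = 0.0390 + 0.0370 + 0.0417 + 0.0418 + 0.0333 + 0.0341 + 0.0322 + 0.0317 + 0.0295 = 0.3203
  TFR = 0.3203
Difference = 1.147 − 0.3203 = 0.8267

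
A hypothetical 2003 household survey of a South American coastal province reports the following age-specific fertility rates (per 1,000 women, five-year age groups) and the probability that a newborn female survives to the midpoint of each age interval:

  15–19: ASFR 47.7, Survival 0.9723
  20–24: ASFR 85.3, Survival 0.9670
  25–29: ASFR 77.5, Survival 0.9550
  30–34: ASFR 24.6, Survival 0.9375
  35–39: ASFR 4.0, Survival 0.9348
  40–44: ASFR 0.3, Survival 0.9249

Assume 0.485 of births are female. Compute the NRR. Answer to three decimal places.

0.558

Proportion female at birth = 0.485.
Each age group contributes 5 × ASFR × survival:
  15–19: 5 × 47.7/1000 × 0.9723 = 0.23189
  20–24: 5 × 85.3/1000 × 0.9670 = 0.41243
  25–29: 5 × 77.5/1000 × 0.9550 = 0.37006
  30–34: 5 × 24.6/1000 × 0.9375 = 0.11531
  35–39: 5 × 4.0/1000 × 0.9348 = 0.01870
  40–44: 5 × 0.3/1000 × 0.9249 = 0.00139
Sum = 1.14978
NRR = 0.485 × 1.14978 = 0.55764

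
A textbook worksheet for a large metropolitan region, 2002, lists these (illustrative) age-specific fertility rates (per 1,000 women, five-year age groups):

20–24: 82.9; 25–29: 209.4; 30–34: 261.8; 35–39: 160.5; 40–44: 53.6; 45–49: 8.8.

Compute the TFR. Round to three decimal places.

3.885

Sum of ASFRs = 82.9 + 209.4 + 261.8 + 160.5 + 53.6 + 8.8 = 777.0
TFR = 5 × 777.0 / 1000 = 3.885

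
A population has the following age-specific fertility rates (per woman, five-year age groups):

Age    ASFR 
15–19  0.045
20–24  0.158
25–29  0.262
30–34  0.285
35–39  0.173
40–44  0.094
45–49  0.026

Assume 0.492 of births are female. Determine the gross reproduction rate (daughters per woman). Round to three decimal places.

Proportion female at birth = 0.492.
Sum of ASFRs = 0.045 + 0.158 + 0.262 + 0.285 + 0.173 + 0.094 + 0.026 = 1.043
TFR = 5 × 1.043 = 5.215
GRR = 0.492 × 5.215 = 2.56578

2.566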